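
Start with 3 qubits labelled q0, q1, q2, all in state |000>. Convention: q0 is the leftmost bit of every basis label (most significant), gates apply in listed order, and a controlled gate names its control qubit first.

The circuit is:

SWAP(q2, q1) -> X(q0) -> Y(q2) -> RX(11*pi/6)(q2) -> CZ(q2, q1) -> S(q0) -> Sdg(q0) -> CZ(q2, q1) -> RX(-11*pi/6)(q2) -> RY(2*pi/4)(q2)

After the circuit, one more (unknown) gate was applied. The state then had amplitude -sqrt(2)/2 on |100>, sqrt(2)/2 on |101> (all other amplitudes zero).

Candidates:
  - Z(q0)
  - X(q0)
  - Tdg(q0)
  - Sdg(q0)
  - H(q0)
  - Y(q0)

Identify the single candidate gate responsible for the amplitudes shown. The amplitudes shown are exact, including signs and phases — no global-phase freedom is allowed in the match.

The unique candidate consistent with the amplitudes is Sdg(q0). Key observation: the block from step 4 through step 9 cancels to the identity and can be dropped.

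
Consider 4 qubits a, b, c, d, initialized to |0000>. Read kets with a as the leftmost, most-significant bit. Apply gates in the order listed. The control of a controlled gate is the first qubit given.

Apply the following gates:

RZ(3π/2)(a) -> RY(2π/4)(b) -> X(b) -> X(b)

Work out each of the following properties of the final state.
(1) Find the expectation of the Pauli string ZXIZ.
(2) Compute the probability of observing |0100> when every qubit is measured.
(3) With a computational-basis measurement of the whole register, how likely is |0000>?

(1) In the final state, ZXIZ has expectation 1. Key observation: the block from step 3 through step 4 cancels to the identity and can be dropped.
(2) The probability of measuring |0100> is 1/2.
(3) Outcome |0000> occurs with probability 1/2.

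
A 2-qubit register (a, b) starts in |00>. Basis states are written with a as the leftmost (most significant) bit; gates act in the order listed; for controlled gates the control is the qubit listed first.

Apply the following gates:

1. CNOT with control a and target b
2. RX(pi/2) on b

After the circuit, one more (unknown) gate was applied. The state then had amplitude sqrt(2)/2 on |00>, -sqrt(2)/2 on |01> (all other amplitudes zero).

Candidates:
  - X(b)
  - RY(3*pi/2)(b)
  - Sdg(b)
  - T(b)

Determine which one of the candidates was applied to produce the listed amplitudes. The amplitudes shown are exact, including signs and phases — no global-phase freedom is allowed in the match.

The unique candidate consistent with the amplitudes is Sdg(b).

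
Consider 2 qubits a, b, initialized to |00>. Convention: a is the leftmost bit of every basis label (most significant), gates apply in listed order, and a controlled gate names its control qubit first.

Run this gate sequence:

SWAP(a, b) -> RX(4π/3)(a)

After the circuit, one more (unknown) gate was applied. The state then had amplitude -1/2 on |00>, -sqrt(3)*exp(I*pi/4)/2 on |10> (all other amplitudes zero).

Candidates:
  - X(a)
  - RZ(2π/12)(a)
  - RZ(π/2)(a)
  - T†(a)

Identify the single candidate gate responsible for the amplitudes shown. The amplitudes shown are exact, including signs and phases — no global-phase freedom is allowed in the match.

The unique candidate consistent with the amplitudes is T†(a).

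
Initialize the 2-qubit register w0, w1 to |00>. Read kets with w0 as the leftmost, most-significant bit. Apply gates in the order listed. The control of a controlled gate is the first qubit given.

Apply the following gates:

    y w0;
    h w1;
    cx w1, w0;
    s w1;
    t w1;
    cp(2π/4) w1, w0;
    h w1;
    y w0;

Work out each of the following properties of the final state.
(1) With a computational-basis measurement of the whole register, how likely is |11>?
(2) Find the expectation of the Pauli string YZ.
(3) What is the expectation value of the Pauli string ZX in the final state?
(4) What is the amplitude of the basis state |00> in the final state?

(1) A full measurement returns |11> with probability 1/4.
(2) In the final state, YZ has expectation -sqrt(2)/2.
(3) In the final state, ZX has expectation 1.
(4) The final state's coefficient on |00> equals 1/2.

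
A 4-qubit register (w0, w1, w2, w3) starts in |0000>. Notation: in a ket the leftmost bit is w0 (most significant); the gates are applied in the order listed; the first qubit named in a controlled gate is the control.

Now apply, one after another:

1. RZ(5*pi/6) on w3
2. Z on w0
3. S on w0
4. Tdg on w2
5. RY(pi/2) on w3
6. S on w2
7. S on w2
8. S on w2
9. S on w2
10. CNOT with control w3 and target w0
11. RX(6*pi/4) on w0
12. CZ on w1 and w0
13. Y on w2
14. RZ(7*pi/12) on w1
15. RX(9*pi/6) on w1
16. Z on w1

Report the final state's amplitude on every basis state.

After the circuit, the state carries amplitude 0 on |0000>, 0 on |0001>, -sqrt(2)*exp(19*I*pi/24)/4 on |0010>, sqrt(2)*exp(7*I*pi/24)/4 on |0011>, 0 on |0100>, 0 on |0101>, -sqrt(2)*exp(7*I*pi/24)/4 on |0110>, -sqrt(2)*exp(19*I*pi/24)/4 on |0111>, 0 on |1000>, 0 on |1001>, sqrt(2)*exp(7*I*pi/24)/4 on |1010>, -sqrt(2)*exp(19*I*pi/24)/4 on |1011>, 0 on |1100>, 0 on |1101>, -sqrt(2)*exp(19*I*pi/24)/4 on |1110>, -sqrt(2)*exp(7*I*pi/24)/4 on |1111>. Key observation: gates 6-9 undo each other exactly, leaving only the rest of the circuit to track.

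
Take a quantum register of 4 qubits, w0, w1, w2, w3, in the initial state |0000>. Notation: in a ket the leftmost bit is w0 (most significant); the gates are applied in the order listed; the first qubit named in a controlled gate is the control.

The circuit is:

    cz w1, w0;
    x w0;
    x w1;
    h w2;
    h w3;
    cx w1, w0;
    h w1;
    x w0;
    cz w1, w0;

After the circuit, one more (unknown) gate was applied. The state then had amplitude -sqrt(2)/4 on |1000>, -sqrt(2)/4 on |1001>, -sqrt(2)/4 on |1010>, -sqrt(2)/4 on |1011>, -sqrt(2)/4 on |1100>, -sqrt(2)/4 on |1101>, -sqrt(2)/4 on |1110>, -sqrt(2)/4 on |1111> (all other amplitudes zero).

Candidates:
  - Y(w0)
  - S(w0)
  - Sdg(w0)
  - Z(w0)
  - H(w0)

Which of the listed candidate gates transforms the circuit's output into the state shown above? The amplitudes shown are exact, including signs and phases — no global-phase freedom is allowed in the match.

It was Z(w0) that produced the state shown.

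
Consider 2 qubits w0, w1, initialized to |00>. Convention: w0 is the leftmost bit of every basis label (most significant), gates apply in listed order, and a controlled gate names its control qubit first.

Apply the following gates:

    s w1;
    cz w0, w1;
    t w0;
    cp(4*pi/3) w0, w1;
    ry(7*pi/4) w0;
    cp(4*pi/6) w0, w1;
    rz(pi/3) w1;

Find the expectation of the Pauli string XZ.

The observable XZ averages to -sqrt(2)/2.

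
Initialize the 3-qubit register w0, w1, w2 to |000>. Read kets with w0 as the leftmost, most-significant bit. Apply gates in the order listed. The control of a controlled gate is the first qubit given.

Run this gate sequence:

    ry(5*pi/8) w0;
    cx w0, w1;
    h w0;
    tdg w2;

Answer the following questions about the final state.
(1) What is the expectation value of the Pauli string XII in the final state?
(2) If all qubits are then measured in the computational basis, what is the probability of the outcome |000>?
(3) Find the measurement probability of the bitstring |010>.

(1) The expectation value of XII is -sqrt(2 - sqrt(2))/2.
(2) The probability of measuring |000> is 1/4 - sqrt(2 - sqrt(2))/8.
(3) A full measurement returns |010> with probability sqrt(2 - sqrt(2))/8 + 1/4.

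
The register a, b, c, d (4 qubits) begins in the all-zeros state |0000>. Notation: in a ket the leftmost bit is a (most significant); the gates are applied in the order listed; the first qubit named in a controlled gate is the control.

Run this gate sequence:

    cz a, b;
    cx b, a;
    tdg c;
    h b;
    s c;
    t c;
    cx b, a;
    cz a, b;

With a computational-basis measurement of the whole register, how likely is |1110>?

A full measurement returns |1110> with probability 0.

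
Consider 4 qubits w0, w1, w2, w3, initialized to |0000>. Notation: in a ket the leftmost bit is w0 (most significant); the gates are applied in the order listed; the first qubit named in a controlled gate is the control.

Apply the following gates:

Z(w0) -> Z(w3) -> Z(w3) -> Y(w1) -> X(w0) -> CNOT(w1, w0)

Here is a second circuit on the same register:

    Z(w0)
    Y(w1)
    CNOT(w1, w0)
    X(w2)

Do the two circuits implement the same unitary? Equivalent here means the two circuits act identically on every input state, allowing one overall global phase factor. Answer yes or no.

No: there is an input state on which the two circuits produce genuinely different outputs (not merely differing by a phase).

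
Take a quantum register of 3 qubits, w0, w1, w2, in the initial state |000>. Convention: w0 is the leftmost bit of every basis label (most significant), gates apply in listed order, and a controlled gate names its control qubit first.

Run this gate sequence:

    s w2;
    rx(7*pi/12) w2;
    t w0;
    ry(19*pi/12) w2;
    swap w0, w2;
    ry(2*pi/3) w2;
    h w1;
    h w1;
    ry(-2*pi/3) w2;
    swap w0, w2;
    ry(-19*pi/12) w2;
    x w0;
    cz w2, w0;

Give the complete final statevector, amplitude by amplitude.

The resulting statevector has amplitude -sqrt(2 - sqrt(2))/4 + sqrt(3*sqrt(2) + 6)/4 on |100>, I*sqrt(6 - 3*sqrt(2))/4 + I*sqrt(sqrt(2) + 2)/4 on |101>, and 0 on every other basis state. Key observation: gates 4-11 undo each other exactly, leaving only the rest of the circuit to track.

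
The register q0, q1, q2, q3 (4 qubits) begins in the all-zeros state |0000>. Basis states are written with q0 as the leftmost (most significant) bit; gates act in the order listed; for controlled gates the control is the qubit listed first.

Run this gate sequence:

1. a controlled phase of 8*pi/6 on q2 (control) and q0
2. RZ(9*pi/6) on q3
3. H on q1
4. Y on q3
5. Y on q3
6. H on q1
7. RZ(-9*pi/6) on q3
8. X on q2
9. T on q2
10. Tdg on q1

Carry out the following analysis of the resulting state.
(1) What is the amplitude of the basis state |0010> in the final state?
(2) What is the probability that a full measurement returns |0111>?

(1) The amplitude on |0010> is exp(I*pi/4). Key observation: gates 2-7 undo each other exactly, leaving only the rest of the circuit to track.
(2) Outcome |0111> occurs with probability 0.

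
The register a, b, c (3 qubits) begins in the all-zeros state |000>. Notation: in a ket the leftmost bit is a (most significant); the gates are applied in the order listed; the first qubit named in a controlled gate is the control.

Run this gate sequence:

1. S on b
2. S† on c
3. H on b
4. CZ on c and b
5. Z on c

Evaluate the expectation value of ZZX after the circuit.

The expectation value of ZZX is 0.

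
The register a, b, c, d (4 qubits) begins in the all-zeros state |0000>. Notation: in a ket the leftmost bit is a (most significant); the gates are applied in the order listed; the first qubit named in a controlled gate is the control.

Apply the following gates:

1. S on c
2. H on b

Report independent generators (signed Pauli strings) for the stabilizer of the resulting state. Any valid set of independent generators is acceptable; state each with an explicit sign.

The final state is stabilized by the group generated by +IXII, +ZIII, +IIZI, +IIIZ; other independent generating sets are equally valid.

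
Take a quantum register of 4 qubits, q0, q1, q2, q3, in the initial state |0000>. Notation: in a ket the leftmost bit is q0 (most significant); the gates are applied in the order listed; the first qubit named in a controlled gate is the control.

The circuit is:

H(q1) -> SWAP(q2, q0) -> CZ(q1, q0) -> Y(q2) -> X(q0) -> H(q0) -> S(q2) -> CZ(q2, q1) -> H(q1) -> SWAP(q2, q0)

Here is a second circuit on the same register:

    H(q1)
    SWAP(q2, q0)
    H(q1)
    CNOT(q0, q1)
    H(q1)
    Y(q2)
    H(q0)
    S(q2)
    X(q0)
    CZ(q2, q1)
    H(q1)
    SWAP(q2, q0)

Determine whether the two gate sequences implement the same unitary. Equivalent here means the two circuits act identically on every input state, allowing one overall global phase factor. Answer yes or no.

No: there is an input state on which the two circuits produce genuinely different outputs (not merely differing by a phase).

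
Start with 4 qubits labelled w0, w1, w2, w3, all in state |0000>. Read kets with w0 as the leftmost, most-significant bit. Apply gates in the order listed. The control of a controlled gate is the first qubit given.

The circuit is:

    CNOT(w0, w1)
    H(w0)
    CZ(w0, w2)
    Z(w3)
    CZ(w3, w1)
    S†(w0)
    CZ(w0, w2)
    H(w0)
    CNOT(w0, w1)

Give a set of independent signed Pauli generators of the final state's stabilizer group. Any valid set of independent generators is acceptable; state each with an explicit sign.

One valid set of independent stabilizer generators is +XYII, +ZZII, +IIZI, +IIIZ (any independent generating set of the same group is equally correct).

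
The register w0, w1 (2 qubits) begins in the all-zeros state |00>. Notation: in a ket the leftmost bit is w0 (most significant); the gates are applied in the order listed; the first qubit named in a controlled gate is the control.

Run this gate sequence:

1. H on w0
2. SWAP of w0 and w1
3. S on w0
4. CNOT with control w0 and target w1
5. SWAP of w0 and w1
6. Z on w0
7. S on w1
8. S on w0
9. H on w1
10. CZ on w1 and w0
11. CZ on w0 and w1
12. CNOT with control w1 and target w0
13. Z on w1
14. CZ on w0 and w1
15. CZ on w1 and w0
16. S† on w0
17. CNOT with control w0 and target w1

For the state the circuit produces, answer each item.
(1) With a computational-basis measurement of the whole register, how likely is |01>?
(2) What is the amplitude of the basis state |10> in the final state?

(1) Outcome |01> occurs with probability 1/4.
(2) The final state's coefficient on |10> equals I/2.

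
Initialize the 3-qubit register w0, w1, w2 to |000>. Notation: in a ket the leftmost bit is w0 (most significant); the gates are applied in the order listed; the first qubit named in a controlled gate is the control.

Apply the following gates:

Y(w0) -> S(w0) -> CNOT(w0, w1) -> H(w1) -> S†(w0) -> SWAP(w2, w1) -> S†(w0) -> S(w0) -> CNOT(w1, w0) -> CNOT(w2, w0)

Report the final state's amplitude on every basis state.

The final amplitudes are -sqrt(2)*I/2 on |001>, sqrt(2)*I/2 on |100>, and 0 on every other basis state.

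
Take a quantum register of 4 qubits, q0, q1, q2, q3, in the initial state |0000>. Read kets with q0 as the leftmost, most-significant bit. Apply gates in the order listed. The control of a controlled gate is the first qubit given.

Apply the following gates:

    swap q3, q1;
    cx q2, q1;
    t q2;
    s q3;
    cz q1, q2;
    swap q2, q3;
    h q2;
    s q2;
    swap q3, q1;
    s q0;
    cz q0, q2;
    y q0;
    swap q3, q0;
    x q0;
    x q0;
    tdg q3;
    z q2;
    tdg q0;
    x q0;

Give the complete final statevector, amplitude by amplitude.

The resulting statevector has amplitude sqrt(2)*exp(I*pi/4)/2 on |1001>, -sqrt(2)*exp(3*I*pi/4)/2 on |1011>, and 0 on every other basis state.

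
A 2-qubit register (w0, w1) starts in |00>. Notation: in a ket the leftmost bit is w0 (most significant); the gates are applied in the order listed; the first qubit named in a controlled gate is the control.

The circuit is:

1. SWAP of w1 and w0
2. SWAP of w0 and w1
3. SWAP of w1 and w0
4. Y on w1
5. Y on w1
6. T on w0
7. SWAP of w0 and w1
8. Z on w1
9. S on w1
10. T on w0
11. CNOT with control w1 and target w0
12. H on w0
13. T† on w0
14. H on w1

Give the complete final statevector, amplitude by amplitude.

The final amplitudes are 1/2 on |00>, 1/2 on |01>, -exp(3*I*pi/4)/2 on |10>, -exp(3*I*pi/4)/2 on |11>.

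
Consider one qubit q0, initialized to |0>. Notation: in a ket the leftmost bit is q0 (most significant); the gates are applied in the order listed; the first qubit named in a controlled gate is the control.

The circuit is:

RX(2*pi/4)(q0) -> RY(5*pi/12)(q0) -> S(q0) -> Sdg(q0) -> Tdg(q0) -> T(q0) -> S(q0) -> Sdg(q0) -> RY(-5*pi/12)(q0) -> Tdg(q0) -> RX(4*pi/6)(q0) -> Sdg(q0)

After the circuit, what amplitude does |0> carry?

The final state's coefficient on |0> equals sqrt(2)/4 + sqrt(6)*exp(3*I*pi/4)/4.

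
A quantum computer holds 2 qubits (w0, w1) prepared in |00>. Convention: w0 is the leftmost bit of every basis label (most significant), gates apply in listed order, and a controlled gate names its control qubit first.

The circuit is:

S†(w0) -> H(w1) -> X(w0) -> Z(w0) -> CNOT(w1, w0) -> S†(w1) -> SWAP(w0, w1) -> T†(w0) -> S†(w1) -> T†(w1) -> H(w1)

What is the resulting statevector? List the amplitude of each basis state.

The final amplitudes are exp(I*pi/4)/2 on |00>, -exp(I*pi/4)/2 on |01>, exp(I*pi/4)/2 on |10>, exp(I*pi/4)/2 on |11>.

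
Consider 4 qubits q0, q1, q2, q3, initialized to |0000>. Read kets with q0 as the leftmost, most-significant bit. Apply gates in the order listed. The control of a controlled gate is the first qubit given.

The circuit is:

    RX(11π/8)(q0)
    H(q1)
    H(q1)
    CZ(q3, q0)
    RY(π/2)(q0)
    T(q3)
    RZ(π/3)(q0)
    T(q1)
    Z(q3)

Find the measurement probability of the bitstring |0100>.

The probability of measuring |0100> is 0. Key observation: the block from step 2 through step 3 cancels to the identity and can be dropped.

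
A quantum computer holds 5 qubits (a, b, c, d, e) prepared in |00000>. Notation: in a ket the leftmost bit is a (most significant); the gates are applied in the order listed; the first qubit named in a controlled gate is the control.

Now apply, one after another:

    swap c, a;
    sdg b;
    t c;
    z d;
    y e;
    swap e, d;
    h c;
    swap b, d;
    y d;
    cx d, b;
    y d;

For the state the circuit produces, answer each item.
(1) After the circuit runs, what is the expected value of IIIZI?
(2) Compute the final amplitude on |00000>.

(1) In the final state, IIIZI has expectation 1.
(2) The final state's coefficient on |00000> equals sqrt(2)*I/2.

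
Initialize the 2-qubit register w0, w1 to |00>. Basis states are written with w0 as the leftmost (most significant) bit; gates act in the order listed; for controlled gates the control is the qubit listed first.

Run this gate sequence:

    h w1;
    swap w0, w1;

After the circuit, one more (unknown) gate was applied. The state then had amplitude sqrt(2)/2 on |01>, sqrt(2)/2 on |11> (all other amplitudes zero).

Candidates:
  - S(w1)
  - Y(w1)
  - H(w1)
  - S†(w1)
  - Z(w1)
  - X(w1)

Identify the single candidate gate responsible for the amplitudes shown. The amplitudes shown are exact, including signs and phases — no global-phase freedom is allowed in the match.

The applied gate was X(w1).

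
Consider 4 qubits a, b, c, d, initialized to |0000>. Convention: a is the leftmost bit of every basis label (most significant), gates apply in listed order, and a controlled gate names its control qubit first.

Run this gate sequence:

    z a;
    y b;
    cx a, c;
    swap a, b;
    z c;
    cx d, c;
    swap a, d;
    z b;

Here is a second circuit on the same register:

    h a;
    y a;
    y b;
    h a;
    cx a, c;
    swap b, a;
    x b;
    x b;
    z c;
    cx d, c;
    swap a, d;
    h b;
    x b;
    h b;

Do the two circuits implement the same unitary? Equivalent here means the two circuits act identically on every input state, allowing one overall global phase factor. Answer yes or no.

No: there is an input state on which the two circuits produce genuinely different outputs (not merely differing by a phase).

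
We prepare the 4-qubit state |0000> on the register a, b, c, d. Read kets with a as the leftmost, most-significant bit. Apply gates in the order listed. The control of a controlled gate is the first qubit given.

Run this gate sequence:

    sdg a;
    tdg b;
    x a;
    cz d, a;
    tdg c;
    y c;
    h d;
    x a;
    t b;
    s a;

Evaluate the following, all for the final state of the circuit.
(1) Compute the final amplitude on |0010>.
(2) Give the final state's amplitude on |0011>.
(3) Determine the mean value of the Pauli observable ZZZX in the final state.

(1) The amplitude on |0010> is sqrt(2)*I/2.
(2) |0011> carries amplitude sqrt(2)*I/2 in the final state.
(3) The observable ZZZX averages to -1.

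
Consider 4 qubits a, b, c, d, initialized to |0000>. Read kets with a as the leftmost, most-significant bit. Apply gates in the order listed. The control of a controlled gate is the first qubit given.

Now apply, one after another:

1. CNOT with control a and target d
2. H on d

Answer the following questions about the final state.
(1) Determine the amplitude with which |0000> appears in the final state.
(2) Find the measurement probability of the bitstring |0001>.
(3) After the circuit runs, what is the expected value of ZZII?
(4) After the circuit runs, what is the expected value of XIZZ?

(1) The amplitude on |0000> is sqrt(2)/2.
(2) The probability of measuring |0001> is 1/2.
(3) The observable ZZII averages to 1.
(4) The expectation value of XIZZ is 0.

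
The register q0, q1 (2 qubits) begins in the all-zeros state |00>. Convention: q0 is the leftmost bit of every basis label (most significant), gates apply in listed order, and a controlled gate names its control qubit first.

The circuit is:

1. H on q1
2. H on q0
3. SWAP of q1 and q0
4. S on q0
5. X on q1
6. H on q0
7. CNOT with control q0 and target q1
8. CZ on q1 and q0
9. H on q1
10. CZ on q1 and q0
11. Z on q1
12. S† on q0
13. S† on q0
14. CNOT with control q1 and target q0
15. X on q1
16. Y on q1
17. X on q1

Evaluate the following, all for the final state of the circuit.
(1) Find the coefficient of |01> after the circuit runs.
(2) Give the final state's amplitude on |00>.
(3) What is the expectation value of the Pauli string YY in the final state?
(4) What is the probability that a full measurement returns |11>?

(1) The final state's coefficient on |01> equals 1/2 - I/2.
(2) The amplitude on |00> is -1/2 - I/2.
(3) The observable YY averages to 0.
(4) Outcome |11> occurs with probability 0.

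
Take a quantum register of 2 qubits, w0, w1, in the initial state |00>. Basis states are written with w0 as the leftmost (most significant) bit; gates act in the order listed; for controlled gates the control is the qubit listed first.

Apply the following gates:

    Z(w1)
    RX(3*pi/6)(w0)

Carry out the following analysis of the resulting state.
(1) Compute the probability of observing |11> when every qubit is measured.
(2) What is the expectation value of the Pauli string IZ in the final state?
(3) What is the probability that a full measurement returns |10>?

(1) Outcome |11> occurs with probability 0.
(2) The expectation value of IZ is 1.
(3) Outcome |10> occurs with probability 1/2.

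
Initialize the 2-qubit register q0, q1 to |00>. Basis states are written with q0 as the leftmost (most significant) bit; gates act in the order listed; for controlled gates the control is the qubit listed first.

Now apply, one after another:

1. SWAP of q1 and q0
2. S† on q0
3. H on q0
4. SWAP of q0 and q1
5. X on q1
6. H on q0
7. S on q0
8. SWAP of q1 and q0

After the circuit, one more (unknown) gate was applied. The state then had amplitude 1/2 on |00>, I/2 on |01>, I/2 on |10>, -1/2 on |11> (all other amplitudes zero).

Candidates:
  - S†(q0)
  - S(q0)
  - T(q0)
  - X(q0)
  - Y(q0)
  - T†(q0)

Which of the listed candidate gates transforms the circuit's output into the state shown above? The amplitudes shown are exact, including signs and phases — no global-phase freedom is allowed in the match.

It was S(q0) that produced the state shown.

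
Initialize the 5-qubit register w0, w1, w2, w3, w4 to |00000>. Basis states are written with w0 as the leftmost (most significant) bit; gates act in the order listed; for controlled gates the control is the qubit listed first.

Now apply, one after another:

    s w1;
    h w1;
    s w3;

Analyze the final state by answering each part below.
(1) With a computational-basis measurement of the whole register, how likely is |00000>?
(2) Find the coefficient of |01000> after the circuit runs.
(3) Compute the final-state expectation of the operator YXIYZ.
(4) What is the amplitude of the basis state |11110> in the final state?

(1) A full measurement returns |00000> with probability 1/2.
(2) |01000> carries amplitude sqrt(2)/2 in the final state.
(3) In the final state, YXIYZ has expectation 0.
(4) The amplitude on |11110> is 0.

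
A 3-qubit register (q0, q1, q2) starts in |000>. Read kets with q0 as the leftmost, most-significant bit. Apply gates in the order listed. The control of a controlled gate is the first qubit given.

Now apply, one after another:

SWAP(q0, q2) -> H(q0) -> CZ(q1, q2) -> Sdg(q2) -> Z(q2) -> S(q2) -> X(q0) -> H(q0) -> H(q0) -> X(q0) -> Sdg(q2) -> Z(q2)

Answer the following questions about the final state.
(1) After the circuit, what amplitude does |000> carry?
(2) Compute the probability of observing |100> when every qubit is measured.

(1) |000> carries amplitude sqrt(2)/2 in the final state.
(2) A full measurement returns |100> with probability 1/2.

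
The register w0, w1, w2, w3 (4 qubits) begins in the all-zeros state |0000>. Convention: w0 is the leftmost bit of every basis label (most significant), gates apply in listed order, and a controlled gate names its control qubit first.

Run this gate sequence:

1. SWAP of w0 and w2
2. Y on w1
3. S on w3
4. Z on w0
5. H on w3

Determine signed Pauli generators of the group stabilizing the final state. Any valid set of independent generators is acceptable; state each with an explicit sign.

The final state is stabilized by the group generated by +IIIX, +ZIII, -IZII, +IIZI; other independent generating sets are equally valid.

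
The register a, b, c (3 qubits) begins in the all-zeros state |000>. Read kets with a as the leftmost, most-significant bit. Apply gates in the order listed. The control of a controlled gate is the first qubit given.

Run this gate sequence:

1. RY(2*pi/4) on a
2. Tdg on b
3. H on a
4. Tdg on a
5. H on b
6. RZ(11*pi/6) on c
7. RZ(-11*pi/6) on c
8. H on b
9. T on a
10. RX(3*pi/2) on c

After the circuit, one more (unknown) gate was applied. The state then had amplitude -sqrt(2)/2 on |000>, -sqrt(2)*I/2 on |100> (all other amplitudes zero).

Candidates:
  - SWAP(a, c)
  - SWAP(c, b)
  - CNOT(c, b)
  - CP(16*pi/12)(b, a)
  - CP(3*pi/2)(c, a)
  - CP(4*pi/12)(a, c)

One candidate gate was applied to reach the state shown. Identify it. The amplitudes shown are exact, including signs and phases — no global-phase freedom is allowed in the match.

It was SWAP(a, c) that produced the state shown. Key observation: the block from step 4 through step 9 cancels to the identity and can be dropped.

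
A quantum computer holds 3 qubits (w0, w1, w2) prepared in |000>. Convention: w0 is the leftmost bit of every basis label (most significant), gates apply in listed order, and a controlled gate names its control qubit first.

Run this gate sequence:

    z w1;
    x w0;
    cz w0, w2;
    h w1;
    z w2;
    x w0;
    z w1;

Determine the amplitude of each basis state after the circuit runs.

After the circuit, the state carries amplitude sqrt(2)/2 on |000>, -sqrt(2)/2 on |010>, and 0 on every other basis state.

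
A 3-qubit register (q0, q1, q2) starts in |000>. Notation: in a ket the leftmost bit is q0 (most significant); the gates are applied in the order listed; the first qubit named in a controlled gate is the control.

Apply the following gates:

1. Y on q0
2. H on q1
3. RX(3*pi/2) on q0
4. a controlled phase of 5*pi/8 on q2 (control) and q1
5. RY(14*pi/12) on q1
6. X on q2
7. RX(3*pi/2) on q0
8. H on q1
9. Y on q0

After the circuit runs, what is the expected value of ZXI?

In the final state, ZXI has expectation -1/2.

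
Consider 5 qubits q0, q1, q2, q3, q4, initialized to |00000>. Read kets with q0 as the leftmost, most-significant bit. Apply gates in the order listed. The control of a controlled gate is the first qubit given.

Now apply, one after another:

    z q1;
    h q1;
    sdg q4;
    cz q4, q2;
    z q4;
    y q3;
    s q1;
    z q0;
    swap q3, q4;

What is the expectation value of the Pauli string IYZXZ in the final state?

The expectation value of IYZXZ is 0.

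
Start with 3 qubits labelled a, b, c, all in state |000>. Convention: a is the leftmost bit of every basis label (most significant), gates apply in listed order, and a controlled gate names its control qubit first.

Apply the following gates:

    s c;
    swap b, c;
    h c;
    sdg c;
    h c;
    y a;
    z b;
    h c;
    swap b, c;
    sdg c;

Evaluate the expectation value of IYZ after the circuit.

The observable IYZ averages to -1.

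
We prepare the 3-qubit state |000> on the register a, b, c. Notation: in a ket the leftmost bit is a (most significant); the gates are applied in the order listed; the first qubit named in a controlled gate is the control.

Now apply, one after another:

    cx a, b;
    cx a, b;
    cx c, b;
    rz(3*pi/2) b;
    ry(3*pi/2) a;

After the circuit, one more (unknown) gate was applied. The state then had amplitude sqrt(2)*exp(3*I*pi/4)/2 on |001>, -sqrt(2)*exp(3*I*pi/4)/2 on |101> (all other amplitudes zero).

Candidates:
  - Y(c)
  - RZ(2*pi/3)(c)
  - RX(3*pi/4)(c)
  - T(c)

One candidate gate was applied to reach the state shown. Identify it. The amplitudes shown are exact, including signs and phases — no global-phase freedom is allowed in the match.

The applied gate was Y(c). Key observation: the block from step 1 through step 2 cancels to the identity and can be dropped.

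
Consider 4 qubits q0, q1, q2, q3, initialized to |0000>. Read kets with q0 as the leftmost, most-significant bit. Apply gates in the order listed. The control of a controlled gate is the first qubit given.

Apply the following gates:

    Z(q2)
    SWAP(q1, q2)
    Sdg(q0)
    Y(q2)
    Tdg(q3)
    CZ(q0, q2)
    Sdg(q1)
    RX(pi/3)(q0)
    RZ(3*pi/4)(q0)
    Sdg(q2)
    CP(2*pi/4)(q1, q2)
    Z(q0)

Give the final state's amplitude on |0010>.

The final state's coefficient on |0010> equals -sqrt(3)*exp(5*I*pi/8)/2.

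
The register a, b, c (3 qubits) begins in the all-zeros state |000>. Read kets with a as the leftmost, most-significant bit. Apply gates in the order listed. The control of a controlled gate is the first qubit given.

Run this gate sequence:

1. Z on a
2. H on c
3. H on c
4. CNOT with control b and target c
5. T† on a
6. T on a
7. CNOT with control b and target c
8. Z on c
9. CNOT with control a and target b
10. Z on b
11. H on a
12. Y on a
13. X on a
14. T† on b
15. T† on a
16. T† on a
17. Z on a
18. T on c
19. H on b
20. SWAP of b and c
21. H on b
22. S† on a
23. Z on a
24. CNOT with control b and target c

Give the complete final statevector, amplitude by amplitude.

The resulting statevector has amplitude sqrt(2)*I/4 on |000>, sqrt(2)*I/4 on |001>, sqrt(2)*I/4 on |010>, sqrt(2)*I/4 on |011>, sqrt(2)*I/4 on |100>, sqrt(2)*I/4 on |101>, sqrt(2)*I/4 on |110>, sqrt(2)*I/4 on |111>. Key observation: steps 4-7 multiply out to the identity, so the circuit reduces to the remaining gates.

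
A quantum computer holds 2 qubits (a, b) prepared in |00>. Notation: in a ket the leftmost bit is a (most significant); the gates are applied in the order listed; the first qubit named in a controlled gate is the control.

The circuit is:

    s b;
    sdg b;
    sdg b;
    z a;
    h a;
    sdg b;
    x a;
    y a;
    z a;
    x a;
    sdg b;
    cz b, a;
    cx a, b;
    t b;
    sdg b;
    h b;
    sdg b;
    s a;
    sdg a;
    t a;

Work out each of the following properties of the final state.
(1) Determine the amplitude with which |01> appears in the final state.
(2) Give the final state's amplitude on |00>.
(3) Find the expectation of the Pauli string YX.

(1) The final state's coefficient on |01> equals -1/2.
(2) The final state's coefficient on |00> equals -I/2.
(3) In the final state, YX has expectation 1.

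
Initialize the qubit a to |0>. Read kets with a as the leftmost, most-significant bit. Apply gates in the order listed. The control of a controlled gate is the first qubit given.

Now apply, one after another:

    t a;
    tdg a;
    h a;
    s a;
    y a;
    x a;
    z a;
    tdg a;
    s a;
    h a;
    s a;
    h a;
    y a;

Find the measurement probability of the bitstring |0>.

The probability of measuring |0> is 1/2 - sqrt(2)/4.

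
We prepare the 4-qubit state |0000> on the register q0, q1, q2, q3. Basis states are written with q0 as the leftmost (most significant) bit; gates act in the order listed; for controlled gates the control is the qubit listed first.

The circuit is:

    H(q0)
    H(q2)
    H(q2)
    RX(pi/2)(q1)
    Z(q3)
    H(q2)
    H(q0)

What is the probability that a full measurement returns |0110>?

The probability of measuring |0110> is 1/4.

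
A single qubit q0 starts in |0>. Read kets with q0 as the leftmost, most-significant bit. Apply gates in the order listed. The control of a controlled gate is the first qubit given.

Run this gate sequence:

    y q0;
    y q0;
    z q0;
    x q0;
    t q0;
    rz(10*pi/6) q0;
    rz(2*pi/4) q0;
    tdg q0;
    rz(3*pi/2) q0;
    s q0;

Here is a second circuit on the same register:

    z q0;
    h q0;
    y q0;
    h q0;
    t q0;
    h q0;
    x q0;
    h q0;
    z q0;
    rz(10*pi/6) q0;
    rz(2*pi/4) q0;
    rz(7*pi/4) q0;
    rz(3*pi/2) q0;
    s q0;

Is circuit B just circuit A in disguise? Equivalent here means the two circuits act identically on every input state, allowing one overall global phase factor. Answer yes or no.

No: there is an input state on which the two circuits produce genuinely different outputs (not merely differing by a phase).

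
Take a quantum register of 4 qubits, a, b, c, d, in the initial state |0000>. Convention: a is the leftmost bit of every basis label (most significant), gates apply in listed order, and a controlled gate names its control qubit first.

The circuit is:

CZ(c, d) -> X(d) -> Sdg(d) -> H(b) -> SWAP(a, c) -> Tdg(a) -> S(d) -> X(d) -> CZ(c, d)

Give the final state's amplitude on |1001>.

|1001> carries amplitude 0 in the final state.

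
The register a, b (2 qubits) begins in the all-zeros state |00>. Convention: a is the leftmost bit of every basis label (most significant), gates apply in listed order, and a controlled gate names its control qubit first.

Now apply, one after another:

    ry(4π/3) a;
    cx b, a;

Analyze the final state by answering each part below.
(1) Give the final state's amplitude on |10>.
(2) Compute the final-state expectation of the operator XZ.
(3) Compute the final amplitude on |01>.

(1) The amplitude on |10> is sqrt(3)/2.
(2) The expectation value of XZ is -sqrt(3)/2.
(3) The amplitude on |01> is 0.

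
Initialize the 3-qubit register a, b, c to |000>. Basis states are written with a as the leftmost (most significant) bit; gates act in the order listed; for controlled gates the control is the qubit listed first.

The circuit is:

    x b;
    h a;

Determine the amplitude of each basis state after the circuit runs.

The resulting statevector has amplitude sqrt(2)/2 on |010>, sqrt(2)/2 on |110>, and 0 on every other basis state.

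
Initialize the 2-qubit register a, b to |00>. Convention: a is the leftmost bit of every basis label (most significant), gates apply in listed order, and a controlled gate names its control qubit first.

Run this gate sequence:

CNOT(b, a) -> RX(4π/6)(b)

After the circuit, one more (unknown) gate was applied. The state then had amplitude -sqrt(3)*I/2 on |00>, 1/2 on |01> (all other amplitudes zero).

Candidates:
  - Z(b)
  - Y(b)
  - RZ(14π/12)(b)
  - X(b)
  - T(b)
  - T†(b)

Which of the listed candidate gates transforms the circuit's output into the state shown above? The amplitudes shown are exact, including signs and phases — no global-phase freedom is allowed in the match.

The applied gate was X(b).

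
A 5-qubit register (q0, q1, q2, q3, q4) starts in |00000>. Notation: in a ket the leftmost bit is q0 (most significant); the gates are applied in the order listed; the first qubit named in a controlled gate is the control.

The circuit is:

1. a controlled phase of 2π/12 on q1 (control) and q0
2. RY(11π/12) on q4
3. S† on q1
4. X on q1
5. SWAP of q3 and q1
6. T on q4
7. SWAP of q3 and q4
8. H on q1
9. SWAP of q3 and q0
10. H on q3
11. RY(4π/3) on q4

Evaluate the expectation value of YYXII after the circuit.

The observable YYXII averages to 0.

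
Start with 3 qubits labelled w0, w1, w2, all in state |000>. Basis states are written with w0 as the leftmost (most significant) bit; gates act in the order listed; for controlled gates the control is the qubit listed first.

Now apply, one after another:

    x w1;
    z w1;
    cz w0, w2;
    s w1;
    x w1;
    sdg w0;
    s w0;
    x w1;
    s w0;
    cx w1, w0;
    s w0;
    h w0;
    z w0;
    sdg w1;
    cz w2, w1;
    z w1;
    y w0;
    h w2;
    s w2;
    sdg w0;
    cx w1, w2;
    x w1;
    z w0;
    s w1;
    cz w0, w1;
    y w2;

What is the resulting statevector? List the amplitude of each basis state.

After the circuit, the state carries amplitude -I/2 on |000>, -1/2 on |001>, 0 on |010>, 0 on |011>, -1/2 on |100>, I/2 on |101>, 0 on |110>, 0 on |111>.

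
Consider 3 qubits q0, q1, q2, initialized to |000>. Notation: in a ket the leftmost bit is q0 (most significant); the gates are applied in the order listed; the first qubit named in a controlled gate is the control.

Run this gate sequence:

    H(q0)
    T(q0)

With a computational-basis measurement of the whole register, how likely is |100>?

Outcome |100> occurs with probability 1/2.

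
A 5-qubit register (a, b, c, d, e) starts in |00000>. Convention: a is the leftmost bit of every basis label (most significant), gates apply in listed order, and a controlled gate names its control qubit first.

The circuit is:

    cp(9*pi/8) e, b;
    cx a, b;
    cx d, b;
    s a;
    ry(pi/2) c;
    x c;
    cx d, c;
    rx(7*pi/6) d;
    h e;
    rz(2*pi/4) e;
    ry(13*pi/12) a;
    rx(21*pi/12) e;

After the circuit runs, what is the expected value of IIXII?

The observable IIXII averages to 1.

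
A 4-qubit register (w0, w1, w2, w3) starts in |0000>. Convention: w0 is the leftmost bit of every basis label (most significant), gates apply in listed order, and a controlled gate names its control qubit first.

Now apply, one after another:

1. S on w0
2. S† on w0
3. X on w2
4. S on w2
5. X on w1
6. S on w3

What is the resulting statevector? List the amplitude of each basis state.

The final amplitudes are I on |0110>, and 0 on every other basis state. Key observation: gates 1-2 undo each other exactly, leaving only the rest of the circuit to track.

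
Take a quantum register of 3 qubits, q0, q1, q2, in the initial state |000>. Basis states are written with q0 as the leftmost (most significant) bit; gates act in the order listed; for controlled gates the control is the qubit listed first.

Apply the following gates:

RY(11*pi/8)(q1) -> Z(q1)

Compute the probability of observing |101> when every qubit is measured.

Outcome |101> occurs with probability 0.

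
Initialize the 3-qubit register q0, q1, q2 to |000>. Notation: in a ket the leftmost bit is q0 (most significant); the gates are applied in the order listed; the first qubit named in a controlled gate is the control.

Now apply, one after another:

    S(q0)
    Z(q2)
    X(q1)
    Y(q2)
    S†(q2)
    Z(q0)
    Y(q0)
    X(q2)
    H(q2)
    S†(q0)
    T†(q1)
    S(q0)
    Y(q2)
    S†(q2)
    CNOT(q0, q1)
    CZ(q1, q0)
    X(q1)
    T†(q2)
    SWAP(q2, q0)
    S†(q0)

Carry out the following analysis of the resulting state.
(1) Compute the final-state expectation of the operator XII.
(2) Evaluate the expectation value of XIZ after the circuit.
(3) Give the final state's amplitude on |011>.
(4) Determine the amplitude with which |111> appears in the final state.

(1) The expectation value of XII is sqrt(2)/2.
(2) In the final state, XIZ has expectation -sqrt(2)/2.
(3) The amplitude on |011> is -sqrt(2)*exp(3*I*pi/4)/2.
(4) The final state's coefficient on |111> equals -sqrt(2)*I/2.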